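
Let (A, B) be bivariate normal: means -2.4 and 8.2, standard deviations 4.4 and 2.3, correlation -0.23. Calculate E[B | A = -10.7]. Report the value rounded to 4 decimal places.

9.1979

The regression of B on A has slope ρ·σ_B/σ_A and passes through (μ_A, μ_B).
E[B | A=-10.7] = 8.2 + (-0.23)·(2.3/4.4)·(-10.7 − (-2.4)) = 8.2 + (-0.12023)·(-8.3) = 9.1979.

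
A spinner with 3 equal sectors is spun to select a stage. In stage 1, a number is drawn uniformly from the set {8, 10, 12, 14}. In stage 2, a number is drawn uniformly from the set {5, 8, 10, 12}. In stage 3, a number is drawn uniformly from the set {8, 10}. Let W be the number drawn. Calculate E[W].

115/12

E[W | stage 1] = (8+10+12+14)/4 = 11.
E[W | stage 2] = (5+8+10+12)/4 = 35/4.
E[W | stage 3] = (8+10)/2 = 9.
E[W] = (1/3)·(11) + (1/3)·(35/4) + (1/3)·(9) = 115/12.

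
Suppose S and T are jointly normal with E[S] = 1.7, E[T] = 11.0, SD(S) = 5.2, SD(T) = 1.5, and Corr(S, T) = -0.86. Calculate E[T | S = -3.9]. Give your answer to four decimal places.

12.3892

The regression of T on S has slope ρ·σ_T/σ_S and passes through (μ_S, μ_T).
E[T | S=-3.9] = 11.0 + (-0.86)·(1.5/5.2)·(-3.9 − (1.7)) = 11.0 + (-0.24808)·(-5.6) = 12.3892.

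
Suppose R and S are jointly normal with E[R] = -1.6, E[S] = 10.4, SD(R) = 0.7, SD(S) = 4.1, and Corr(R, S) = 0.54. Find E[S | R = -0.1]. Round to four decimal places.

For a bivariate normal, E[S | R=x] = μ_S + ρ·(σ_S/σ_R)·(x − μ_R).
E[S | R=-0.1] = 10.4 + (0.54)·(4.1/0.7)·(-0.1 − (-1.6)) = 10.4 + (3.16286)·(1.5) = 15.1443.

15.1443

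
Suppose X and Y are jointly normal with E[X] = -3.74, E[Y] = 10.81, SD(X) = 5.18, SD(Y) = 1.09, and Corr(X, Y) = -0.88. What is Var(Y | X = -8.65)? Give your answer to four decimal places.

0.2680

Var(Y | X=x) = (1 − ρ²)·σ_Y².
Var(Y | X=-8.65) = (1.09)²·(1 − (-0.88)²) = 1.1881·0.2256 = 0.2680.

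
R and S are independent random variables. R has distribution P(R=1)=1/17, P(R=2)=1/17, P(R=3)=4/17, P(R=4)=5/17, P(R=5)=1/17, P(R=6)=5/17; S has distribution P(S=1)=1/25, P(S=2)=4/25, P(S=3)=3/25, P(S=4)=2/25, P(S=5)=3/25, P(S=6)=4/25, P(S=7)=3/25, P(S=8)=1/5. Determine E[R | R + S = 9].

219/56

P(R + S = 9) = 56/425.
Summing R·P(x,y) over outcomes with R + S = 9 gives 219/425.
E[R | R + S = 9] = (219/425) / (56/425) = 219/56.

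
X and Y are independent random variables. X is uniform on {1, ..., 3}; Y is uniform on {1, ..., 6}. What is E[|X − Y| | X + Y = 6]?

Outcomes with X + Y = 6: (1,5), (2,4), (3,3), each with probability 1/18.
E[|X − Y| | X + Y = 6] = (4 + 2 + 0) / 3 = 2.

2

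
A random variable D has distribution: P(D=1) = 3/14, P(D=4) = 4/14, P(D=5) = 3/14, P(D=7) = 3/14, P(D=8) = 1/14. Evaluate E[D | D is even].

24/5

P(D is even) = 5/14.
Σ over the event: 4·2/7 + 8·1/14 = 12/7.
E[D | D is even] = (12/7) / (5/14) = 24/5.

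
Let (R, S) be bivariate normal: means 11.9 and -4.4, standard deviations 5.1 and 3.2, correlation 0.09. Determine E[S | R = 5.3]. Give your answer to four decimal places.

-4.7727

E[S | R=x] = μ_S + ρ(σ_S/σ_R)(x − μ_R) for jointly normal variables.
E[S | R=5.3] = -4.4 + (0.09)·(3.2/5.1)·(5.3 − (11.9)) = -4.4 + (0.056471)·(-6.6) = -4.7727.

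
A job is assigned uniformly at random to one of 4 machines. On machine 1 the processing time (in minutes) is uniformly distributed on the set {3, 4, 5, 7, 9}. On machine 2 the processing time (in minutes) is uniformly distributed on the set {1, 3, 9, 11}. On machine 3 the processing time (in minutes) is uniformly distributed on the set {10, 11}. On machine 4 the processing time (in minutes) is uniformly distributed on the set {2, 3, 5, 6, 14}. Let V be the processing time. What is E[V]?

E[V | machine 1] = (3+4+5+7+9)/5 = 28/5.
E[V | machine 2] = (1+3+9+11)/4 = 6.
E[V | machine 3] = (10+11)/2 = 21/2.
E[V | machine 4] = (2+3+5+6+14)/5 = 6.
E[V] = (1/4)·(28/5) + (1/4)·(6) + (1/4)·(21/2) + (1/4)·(6) = 281/40.

281/40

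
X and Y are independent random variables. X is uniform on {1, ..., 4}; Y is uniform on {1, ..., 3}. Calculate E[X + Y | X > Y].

Outcomes with X > Y: (2,1), (3,1), (3,2), (4,1), (4,2), (4,3), each with probability 1/12.
E[X + Y | X > Y] = (3 + 4 + 5 + 5 + 6 + 7) / 6 = 5.

5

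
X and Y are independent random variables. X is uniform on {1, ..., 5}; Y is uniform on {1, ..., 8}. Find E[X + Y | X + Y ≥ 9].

P(X + Y ≥ 9) = 3/8.
Summing (X+Y)·P(x,y) over outcomes with X + Y ≥ 9 gives 31/8.
E[X + Y | X + Y ≥ 9] = (31/8) / (3/8) = 31/3.

31/3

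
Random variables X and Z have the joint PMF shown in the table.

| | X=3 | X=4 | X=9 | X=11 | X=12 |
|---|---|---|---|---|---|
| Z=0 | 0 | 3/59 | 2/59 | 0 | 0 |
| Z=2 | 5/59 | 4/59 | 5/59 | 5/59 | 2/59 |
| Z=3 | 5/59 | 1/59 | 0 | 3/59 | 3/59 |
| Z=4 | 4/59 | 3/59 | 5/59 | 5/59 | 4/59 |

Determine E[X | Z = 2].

155/21

P(Z = 2) = 21/59.
Σ X·P over the event = 3·(5/59) + 4·(4/59) + 9·(5/59) + 11·(5/59) + 12·(2/59) = 155/59.
E[X | Z = 2] = (155/59) / (21/59) = 155/21.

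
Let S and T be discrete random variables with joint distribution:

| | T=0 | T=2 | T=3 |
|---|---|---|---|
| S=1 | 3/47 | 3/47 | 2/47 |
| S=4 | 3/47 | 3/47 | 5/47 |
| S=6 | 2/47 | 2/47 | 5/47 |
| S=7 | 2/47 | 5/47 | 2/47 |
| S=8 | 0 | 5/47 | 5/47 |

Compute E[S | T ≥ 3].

106/19

P(T ≥ 3) = 19/47.
Σ S·P over the event = 1·(2/47) + 4·(5/47) + 6·(5/47) + 7·(2/47) + 8·(5/47) = 106/47.
E[S | T ≥ 3] = (106/47) / (19/47) = 106/19.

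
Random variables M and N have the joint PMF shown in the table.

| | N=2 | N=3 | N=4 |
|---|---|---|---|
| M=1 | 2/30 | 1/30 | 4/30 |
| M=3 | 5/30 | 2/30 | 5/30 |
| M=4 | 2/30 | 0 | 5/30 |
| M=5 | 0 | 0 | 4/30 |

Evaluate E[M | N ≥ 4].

59/18

P(N ≥ 4) = 3/5.
Σ M·P over the event = 1·(4/30) + 3·(5/30) + 4·(5/30) + 5·(4/30) = 59/30.
E[M | N ≥ 4] = (59/30) / (3/5) = 59/18.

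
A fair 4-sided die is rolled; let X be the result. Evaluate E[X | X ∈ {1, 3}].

2

P(X ∈ {1, 3}) = 1/2.
Σ over the event: 1·1/4 + 3·1/4 = 1.
E[X | X ∈ {1, 3}] = (1) / (1/2) = 2.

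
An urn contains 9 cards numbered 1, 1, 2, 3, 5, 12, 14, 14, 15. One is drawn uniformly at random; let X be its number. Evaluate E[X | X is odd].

5

P(X is odd) = 5/9.
Σ over the event: 1·2/9 + 3·1/9 + 5·1/9 + 15·1/9 = 25/9.
E[X | X is odd] = (25/9) / (5/9) = 5.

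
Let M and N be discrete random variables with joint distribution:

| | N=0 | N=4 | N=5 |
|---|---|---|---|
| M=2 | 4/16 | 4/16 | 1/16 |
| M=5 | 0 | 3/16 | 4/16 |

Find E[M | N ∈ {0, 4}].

P(N ∈ {0, 4}) = 11/16.
Σ M·P over the event = 2·(4/16) + 2·(4/16) + 5·(3/16) = 31/16.
E[M | N ∈ {0, 4}] = (31/16) / (11/16) = 31/11.

31/11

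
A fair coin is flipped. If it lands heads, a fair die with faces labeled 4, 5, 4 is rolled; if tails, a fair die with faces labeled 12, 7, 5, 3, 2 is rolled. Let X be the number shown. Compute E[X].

76/15

E[X | heads] = (4+5+4)/3 = 13/3.
E[X | tails] = (12+7+5+3+2)/5 = 29/5.
By the law of total expectation,
E[X] = (1/2)·(13/3) + (1/2)·(29/5) = 76/15.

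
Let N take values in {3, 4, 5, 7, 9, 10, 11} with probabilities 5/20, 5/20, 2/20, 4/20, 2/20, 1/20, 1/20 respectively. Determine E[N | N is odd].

P(N is odd) = 7/10.
Σ over the event: 3·1/4 + 5·1/10 + 7·1/5 + 9·1/10 + 11·1/20 = 41/10.
E[N | N is odd] = (41/10) / (7/10) = 41/7.

41/7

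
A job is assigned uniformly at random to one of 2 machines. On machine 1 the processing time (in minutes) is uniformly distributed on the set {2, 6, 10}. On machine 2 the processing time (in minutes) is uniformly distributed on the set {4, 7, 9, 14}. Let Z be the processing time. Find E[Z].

29/4

E[Z | machine 1] = (2+6+10)/3 = 6.
E[Z | machine 2] = (4+7+9+14)/4 = 17/2.
E[Z] = (1/2)·(6) + (1/2)·(17/2) = 29/4.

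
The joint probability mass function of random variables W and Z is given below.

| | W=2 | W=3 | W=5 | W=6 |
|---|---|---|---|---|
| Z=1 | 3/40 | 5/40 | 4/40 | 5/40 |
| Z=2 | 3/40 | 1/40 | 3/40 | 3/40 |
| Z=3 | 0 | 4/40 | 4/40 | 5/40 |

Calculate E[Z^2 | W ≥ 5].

19/4

P(W ≥ 5) = 3/5.
Summing Z^2·P(W=x,Z=y) over the conditioning event gives 57/20.
E[Z^2 | W ≥ 5] = (57/20) / (3/5) = 19/4.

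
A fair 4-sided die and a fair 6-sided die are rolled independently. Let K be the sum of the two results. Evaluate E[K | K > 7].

26/3

P(K > 7) = 1/4.
Σ over the event: 8·1/8 + 9·1/12 + 10·1/24 = 13/6.
E[K | K > 7] = (13/6) / (1/4) = 26/3.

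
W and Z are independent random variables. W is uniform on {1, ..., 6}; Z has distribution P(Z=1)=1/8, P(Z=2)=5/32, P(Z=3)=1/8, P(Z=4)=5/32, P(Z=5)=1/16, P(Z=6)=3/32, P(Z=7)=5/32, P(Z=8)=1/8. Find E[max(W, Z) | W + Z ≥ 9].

550/81

P(W + Z ≥ 9) = 27/64.
Summing max(W,Z)·P(x,y) over outcomes with W + Z ≥ 9 gives 275/96.
E[max(W, Z) | W + Z ≥ 9] = (275/96) / (27/64) = 550/81.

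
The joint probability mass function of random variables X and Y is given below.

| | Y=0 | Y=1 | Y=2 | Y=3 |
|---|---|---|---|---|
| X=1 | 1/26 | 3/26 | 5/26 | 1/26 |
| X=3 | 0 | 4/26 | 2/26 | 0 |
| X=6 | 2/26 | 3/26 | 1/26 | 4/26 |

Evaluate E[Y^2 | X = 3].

2

P(X = 3) = 3/13.
Summing Y^2·P(X=x,Y=y) over the conditioning event gives 6/13.
E[Y^2 | X = 3] = (6/13) / (3/13) = 2.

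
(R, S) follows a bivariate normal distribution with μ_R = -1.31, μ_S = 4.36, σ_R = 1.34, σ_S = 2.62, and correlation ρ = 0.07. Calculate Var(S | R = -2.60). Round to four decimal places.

6.8308

The conditional variance in a bivariate normal is σ_S²(1 − ρ²), independent of x.
Var(S | R=-2.60) = (2.62)²·(1 − (0.07)²) = 6.8644·0.9951 = 6.8308.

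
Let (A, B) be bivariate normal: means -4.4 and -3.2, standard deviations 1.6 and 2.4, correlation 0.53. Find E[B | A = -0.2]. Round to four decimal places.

E[B | A=x] = μ_B + ρ(σ_B/σ_A)(x − μ_A) for jointly normal variables.
E[B | A=-0.2] = -3.2 + (0.53)·(2.4/1.6)·(-0.2 − (-4.4)) = -3.2 + (0.795)·(4.2) = 0.1390.

0.1390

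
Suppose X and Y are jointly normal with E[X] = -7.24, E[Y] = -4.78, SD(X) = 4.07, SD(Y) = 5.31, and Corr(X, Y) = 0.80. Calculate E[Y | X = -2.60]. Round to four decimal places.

0.0629

The regression of Y on X has slope ρ·σ_Y/σ_X and passes through (μ_X, μ_Y).
E[Y | X=-2.60] = -4.78 + (0.80)·(5.31/4.07)·(-2.60 − (-7.24)) = -4.78 + (1.04373)·(4.64) = 0.0629.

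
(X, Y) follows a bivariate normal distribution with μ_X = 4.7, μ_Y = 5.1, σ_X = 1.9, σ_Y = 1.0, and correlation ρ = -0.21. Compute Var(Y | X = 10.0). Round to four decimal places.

The conditional variance in a bivariate normal is σ_Y²(1 − ρ²), independent of x.
Var(Y | X=10.0) = (1.0)²·(1 − (-0.21)²) = 1·0.9559 = 0.9559.

0.9559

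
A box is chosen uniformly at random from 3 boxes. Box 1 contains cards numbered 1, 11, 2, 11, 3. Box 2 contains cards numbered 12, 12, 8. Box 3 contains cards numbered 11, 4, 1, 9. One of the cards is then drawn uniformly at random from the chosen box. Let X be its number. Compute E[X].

1351/180

E[X | box 1] = (1+11+2+11+3)/5 = 28/5.
E[X | box 2] = (12+12+8)/3 = 32/3.
E[X | box 3] = (11+4+1+9)/4 = 25/4.
E[X] = (1/3)·(28/5) + (1/3)·(32/3) + (1/3)·(25/4) = 1351/180.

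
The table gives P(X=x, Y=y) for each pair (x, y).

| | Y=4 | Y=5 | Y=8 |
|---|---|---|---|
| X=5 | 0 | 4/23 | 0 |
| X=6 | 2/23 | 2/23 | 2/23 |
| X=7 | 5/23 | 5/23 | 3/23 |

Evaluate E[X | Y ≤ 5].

P(Y ≤ 5) = 18/23.
Σ X·P over the event = 5·(4/23) + 6·(2/23) + 6·(2/23) + 7·(5/23) + 7·(5/23) = 114/23.
E[X | Y ≤ 5] = (114/23) / (18/23) = 19/3.

19/3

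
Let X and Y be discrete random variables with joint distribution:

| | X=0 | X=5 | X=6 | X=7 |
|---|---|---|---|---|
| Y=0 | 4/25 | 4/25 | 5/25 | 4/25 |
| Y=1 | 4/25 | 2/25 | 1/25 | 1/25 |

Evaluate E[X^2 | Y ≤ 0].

28

P(Y ≤ 0) = 17/25.
Σ X^2·P over the event = 0·(4/25) + 25·(4/25) + 36·(5/25) + 49·(4/25) = 476/25.
E[X^2 | Y ≤ 0] = (476/25) / (17/25) = 28.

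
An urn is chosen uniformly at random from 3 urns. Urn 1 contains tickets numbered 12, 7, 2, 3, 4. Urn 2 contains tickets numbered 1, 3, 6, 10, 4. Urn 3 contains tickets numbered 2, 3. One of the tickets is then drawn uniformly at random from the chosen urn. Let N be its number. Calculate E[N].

43/10

E[N | urn 1] = (12+7+2+3+4)/5 = 28/5.
E[N | urn 2] = (1+3+6+10+4)/5 = 24/5.
E[N | urn 3] = (2+3)/2 = 5/2.
By the law of total expectation,
E[N] = (1/3)·(28/5) + (1/3)·(24/5) + (1/3)·(5/2) = 43/10.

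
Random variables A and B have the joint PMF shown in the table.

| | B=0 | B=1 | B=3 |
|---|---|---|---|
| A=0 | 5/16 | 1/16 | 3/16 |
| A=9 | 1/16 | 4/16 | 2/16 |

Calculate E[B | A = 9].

10/7

P(A = 9) = 7/16.
Σ B·P over the event = 0·(1/16) + 1·(4/16) + 3·(2/16) = 5/8.
E[B | A = 9] = (5/8) / (7/16) = 10/7.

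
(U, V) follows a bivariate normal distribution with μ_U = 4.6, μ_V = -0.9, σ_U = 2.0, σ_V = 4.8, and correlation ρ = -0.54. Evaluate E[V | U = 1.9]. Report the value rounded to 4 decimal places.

The regression of V on U has slope ρ·σ_V/σ_U and passes through (μ_U, μ_V).
E[V | U=1.9] = -0.9 + (-0.54)·(4.8/2.0)·(1.9 − (4.6)) = -0.9 + (-1.296)·(-2.7) = 2.5992.

2.5992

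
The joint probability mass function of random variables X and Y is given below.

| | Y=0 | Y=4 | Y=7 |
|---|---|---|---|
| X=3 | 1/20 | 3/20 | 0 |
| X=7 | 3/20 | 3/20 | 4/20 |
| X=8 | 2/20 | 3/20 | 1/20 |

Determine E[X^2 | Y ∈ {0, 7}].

P(Y ∈ {0, 7}) = 11/20.
Σ X^2·P over the event = 9·(1/20) + 49·(3/20) + 49·(4/20) + 64·(2/20) + 64·(1/20) = 136/5.
E[X^2 | Y ∈ {0, 7}] = (136/5) / (11/20) = 544/11.

544/11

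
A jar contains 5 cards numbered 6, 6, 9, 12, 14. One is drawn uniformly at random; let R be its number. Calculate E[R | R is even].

P(R is even) = 4/5.
Σ over the event: 6·2/5 + 12·1/5 + 14·1/5 = 38/5.
E[R | R is even] = (38/5) / (4/5) = 19/2.

19/2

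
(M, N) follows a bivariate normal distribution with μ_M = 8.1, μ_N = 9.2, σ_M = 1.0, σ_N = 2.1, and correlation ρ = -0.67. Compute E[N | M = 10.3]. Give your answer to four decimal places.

6.1046

E[N | M=x] = μ_N + ρ(σ_N/σ_M)(x − μ_M) for jointly normal variables.
E[N | M=10.3] = 9.2 + (-0.67)·(2.1/1.0)·(10.3 − (8.1)) = 9.2 + (-1.407)·(2.2) = 6.1046.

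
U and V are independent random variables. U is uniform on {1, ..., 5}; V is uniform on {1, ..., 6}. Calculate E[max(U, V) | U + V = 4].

Outcomes with U + V = 4: (1,3), (2,2), (3,1), each with probability 1/30.
E[max(U, V) | U + V = 4] = (3 + 2 + 3) / 3 = 8/3.

8/3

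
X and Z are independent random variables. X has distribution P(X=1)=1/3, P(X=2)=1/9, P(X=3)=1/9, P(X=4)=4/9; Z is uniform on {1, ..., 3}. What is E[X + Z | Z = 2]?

P(Z = 2) = 1/3.
Summing (X+Z)·P(x,y) over outcomes with Z = 2 gives 14/9.
E[X + Z | Z = 2] = (14/9) / (1/3) = 14/3.

14/3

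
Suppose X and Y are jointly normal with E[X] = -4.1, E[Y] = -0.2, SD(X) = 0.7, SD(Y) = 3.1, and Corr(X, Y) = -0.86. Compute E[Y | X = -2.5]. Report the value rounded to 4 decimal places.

-6.2937

For a bivariate normal, E[Y | X=x] = μ_Y + ρ·(σ_Y/σ_X)·(x − μ_X).
E[Y | X=-2.5] = -0.2 + (-0.86)·(3.1/0.7)·(-2.5 − (-4.1)) = -0.2 + (-3.80857)·(1.6) = -6.2937.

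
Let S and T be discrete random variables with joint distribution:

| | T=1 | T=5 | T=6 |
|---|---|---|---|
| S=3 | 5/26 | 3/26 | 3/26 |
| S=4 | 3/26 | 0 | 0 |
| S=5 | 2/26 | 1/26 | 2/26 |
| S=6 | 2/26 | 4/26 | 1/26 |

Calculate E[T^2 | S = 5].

99/5

P(S = 5) = 5/26.
Σ T^2·P over the event = 1·(2/26) + 25·(1/26) + 36·(2/26) = 99/26.
E[T^2 | S = 5] = (99/26) / (5/26) = 99/5.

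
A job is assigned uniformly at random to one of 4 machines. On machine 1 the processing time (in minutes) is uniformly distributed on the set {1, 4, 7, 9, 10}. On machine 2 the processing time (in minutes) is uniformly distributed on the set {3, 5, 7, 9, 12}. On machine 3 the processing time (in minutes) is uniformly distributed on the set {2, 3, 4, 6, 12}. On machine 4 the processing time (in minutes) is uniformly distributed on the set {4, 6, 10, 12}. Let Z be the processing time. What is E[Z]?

E[Z | machine 1] = (1+4+7+9+10)/5 = 31/5.
E[Z | machine 2] = (3+5+7+9+12)/5 = 36/5.
E[Z | machine 3] = (2+3+4+6+12)/5 = 27/5.
E[Z | machine 4] = (4+6+10+12)/4 = 8.
E[Z] = (1/4)·(31/5) + (1/4)·(36/5) + (1/4)·(27/5) + (1/4)·(8) = 67/10.

67/10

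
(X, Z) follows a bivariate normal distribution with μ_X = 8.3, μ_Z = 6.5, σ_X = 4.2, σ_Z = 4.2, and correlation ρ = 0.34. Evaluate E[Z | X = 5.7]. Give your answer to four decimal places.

5.6160

E[Z | X=x] = μ_Z + ρ(σ_Z/σ_X)(x − μ_X) for jointly normal variables.
E[Z | X=5.7] = 6.5 + (0.34)·(4.2/4.2)·(5.7 − (8.3)) = 6.5 + (0.34)·(-2.6) = 5.6160.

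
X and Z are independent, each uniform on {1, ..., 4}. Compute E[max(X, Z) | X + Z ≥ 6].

Outcomes with X + Z ≥ 6: (2,4), (3,3), (3,4), (4,2), (4,3), (4,4), each with probability 1/16.
E[max(X, Z) | X + Z ≥ 6] = (4 + 3 + 4 + 4 + 4 + 4) / 6 = 23/6.

23/6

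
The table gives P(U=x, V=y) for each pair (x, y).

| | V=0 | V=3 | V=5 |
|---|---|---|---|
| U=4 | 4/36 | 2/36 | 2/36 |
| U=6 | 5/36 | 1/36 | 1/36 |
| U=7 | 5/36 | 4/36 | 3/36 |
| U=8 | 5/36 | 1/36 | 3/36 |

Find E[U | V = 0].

P(V = 0) = 19/36.
Summing U·P(U=x,V=y) over the conditioning event gives 121/36.
E[U | V = 0] = (121/36) / (19/36) = 121/19.

121/19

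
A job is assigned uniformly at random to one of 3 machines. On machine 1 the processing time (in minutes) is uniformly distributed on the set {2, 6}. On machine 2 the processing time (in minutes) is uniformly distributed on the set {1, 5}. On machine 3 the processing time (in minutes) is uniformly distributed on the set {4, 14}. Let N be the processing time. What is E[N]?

16/3

E[N | machine 1] = (2+6)/2 = 4.
E[N | machine 2] = (1+5)/2 = 3.
E[N | machine 3] = (4+14)/2 = 9.
E[N] = (1/3)·(4) + (1/3)·(3) + (1/3)·(9) = 16/3.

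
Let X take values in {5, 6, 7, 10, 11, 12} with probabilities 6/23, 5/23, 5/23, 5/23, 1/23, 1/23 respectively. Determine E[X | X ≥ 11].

23/2

P(X ≥ 11) = 2/23.
Σ over the event: 11·1/23 + 12·1/23 = 1.
E[X | X ≥ 11] = (1) / (2/23) = 23/2.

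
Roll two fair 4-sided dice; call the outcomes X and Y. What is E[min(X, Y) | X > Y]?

P(X > Y) = 3/8.
Summing min(X,Y)·P(x,y) over outcomes with X > Y gives 5/8.
E[min(X, Y) | X > Y] = (5/8) / (3/8) = 5/3.

5/3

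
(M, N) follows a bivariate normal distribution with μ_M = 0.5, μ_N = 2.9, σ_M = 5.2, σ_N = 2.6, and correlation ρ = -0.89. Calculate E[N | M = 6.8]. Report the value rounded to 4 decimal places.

For a bivariate normal, E[N | M=x] = μ_N + ρ·(σ_N/σ_M)·(x − μ_M).
E[N | M=6.8] = 2.9 + (-0.89)·(2.6/5.2)·(6.8 − (0.5)) = 2.9 + (-0.445)·(6.3) = 0.0965.

0.0965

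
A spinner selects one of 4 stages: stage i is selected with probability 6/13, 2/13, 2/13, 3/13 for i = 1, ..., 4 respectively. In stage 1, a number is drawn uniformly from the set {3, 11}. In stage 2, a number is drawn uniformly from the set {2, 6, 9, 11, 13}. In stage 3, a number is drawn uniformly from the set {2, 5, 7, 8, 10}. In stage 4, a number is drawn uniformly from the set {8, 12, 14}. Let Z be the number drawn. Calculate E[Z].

526/65

E[Z | stage 1] = (3+11)/2 = 7.
E[Z | stage 2] = (2+6+9+11+13)/5 = 41/5.
E[Z | stage 3] = (2+5+7+8+10)/5 = 32/5.
E[Z | stage 4] = (8+12+14)/3 = 34/3.
E[Z] = (6/13)·(7) + (2/13)·(41/5) + (2/13)·(32/5) + (3/13)·(34/3) = 526/65.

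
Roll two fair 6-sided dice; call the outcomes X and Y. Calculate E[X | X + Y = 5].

Outcomes with X + Y = 5: (1,4), (2,3), (3,2), (4,1), each with probability 1/36.
E[X | X + Y = 5] = (1 + 2 + 3 + 4) / 4 = 5/2.

5/2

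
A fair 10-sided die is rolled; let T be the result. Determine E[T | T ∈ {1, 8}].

P(T ∈ {1, 8}) = 1/5.
Σ over the event: 1·1/10 + 8·1/10 = 9/10.
E[T | T ∈ {1, 8}] = (9/10) / (1/5) = 9/2.

9/2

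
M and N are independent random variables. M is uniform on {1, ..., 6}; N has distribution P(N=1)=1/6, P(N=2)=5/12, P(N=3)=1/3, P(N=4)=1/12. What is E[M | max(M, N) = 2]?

19/12

P(max(M, N) = 2) = 1/6.
Summing M·P(x,y) over outcomes with max(M, N) = 2 gives 19/72.
E[M | max(M, N) = 2] = (19/72) / (1/6) = 19/12.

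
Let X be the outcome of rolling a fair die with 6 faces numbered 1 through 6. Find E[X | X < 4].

2

Given X < 4, X is equally likely to be any of {1, 2, 3}.
E[X | X < 4] = (1 + 2 + 3) / 3 = 2.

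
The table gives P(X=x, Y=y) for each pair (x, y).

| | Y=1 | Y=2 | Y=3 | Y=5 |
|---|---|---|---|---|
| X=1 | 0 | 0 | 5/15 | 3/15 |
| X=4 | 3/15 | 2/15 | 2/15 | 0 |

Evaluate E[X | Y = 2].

P(Y = 2) = 2/15.
Σ X·P over the event = 4·(2/15) = 8/15.
E[X | Y = 2] = (8/15) / (2/15) = 4.

4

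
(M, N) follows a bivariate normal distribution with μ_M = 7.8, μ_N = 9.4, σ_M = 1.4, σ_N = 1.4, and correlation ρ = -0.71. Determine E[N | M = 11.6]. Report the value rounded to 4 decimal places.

6.7020

E[N | M=x] = μ_N + ρ(σ_N/σ_M)(x − μ_M) for jointly normal variables.
E[N | M=11.6] = 9.4 + (-0.71)·(1.4/1.4)·(11.6 − (7.8)) = 9.4 + (-0.71)·(3.8) = 6.7020.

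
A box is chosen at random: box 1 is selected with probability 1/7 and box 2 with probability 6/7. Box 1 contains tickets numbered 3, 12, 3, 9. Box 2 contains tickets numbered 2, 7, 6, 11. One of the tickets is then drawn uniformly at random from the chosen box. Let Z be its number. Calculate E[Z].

E[Z | box 1] = (3+12+3+9)/4 = 27/4.
E[Z | box 2] = (2+7+6+11)/4 = 13/2.
By the law of total expectation,
E[Z] = (1/7)·(27/4) + (6/7)·(13/2) = 183/28.

183/28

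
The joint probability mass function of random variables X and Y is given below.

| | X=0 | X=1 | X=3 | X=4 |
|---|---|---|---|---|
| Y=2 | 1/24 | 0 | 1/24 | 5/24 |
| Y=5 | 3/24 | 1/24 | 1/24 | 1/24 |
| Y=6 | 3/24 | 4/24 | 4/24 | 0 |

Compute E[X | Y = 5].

P(Y = 5) = 1/4.
Σ X·P over the event = 0·(3/24) + 1·(1/24) + 3·(1/24) + 4·(1/24) = 1/3.
E[X | Y = 5] = (1/3) / (1/4) = 4/3.

4/3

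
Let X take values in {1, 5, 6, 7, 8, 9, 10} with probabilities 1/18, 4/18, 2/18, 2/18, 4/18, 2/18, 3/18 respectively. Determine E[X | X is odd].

53/9

P(X is odd) = 1/2.
Σ over the event: 1·1/18 + 5·2/9 + 7·1/9 + 9·1/9 = 53/18.
E[X | X is odd] = (53/18) / (1/2) = 53/9.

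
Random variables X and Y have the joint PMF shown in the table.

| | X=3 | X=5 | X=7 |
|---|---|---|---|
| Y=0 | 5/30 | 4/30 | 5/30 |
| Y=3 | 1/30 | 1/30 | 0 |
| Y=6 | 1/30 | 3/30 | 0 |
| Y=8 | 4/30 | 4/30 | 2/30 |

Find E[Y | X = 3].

P(X = 3) = 11/30.
Σ Y·P over the event = 0·(5/30) + 3·(1/30) + 6·(1/30) + 8·(4/30) = 41/30.
E[Y | X = 3] = (41/30) / (11/30) = 41/11.

41/11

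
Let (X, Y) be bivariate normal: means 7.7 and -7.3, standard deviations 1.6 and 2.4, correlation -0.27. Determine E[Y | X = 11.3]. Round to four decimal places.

-8.7580

E[Y | X=x] = μ_Y + ρ(σ_Y/σ_X)(x − μ_X) for jointly normal variables.
E[Y | X=11.3] = -7.3 + (-0.27)·(2.4/1.6)·(11.3 − (7.7)) = -7.3 + (-0.405)·(3.6) = -8.7580.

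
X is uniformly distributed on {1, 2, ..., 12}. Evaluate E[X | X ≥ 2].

7

Given X ≥ 2, X is equally likely to be any of {2, 3, 4, 5, 6, 7, 8, 9, 10, 11, 12}.
E[X | X ≥ 2] = (2 + 3 + 4 + 5 + 6 + 7 + 8 + 9 + 10 + 11 + 12) / 11 = 7.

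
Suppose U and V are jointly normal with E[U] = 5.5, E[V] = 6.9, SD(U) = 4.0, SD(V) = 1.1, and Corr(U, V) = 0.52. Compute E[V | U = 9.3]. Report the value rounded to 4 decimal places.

For a bivariate normal, E[V | U=x] = μ_V + ρ·(σ_V/σ_U)·(x − μ_U).
E[V | U=9.3] = 6.9 + (0.52)·(1.1/4.0)·(9.3 − (5.5)) = 6.9 + (0.143)·(3.8) = 7.4434.

7.4434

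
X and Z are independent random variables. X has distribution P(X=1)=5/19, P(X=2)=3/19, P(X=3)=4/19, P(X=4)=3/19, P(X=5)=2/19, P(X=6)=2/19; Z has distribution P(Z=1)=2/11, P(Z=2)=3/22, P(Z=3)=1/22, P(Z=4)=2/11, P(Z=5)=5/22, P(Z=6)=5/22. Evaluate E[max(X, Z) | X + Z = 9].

247/45

P(X + Z = 9) = 45/418.
Summing max(X,Z)·P(x,y) over outcomes with X + Z = 9 gives 13/22.
E[max(X, Z) | X + Z = 9] = (13/22) / (45/418) = 247/45.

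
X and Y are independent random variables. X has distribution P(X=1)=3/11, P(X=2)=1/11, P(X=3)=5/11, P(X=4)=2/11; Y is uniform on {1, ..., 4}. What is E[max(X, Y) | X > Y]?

P(X > Y) = 17/44.
Summing max(X,Y)·P(x,y) over outcomes with X > Y gives 14/11.
E[max(X, Y) | X > Y] = (14/11) / (17/44) = 56/17.

56/17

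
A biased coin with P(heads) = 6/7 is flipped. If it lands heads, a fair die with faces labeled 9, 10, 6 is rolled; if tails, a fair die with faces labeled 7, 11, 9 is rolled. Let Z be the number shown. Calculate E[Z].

E[Z | heads] = (9+10+6)/3 = 25/3.
E[Z | tails] = (7+11+9)/3 = 9.
E[Z] = (6/7)·(25/3) + (1/7)·(9) = 59/7.

59/7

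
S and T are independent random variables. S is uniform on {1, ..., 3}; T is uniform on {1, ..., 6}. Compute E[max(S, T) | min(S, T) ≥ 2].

P(min(S, T) ≥ 2) = 5/9.
Summing max(S,T)·P(x,y) over outcomes with min(S, T) ≥ 2 gives 41/18.
E[max(S, T) | min(S, T) ≥ 2] = (41/18) / (5/9) = 41/10.

41/10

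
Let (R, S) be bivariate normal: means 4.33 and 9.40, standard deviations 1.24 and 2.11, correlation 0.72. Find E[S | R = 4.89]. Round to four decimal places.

10.0861

The regression of S on R has slope ρ·σ_S/σ_R and passes through (μ_R, μ_S).
E[S | R=4.89] = 9.40 + (0.72)·(2.11/1.24)·(4.89 − (4.33)) = 9.40 + (1.2252)·(0.56) = 10.0861.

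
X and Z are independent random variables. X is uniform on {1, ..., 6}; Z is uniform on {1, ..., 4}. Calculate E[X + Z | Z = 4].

Outcomes with Z = 4: (1,4), (2,4), (3,4), (4,4), (5,4), (6,4), each with probability 1/24.
E[X + Z | Z = 4] = (5 + 6 + 7 + 8 + 9 + 10) / 6 = 15/2.

15/2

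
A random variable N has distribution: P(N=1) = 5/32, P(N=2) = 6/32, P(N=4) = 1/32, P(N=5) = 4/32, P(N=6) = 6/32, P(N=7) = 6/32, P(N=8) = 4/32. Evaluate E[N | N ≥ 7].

37/5

P(N ≥ 7) = 5/16.
Σ over the event: 7·3/16 + 8·1/8 = 37/16.
E[N | N ≥ 7] = (37/16) / (5/16) = 37/5.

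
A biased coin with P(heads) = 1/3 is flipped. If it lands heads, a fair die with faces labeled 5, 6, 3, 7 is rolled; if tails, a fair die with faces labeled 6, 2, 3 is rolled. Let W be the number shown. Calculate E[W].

E[W | heads] = (5+6+3+7)/4 = 21/4.
E[W | tails] = (6+2+3)/3 = 11/3.
E[W] = (1/3)·(21/4) + (2/3)·(11/3) = 151/36.

151/36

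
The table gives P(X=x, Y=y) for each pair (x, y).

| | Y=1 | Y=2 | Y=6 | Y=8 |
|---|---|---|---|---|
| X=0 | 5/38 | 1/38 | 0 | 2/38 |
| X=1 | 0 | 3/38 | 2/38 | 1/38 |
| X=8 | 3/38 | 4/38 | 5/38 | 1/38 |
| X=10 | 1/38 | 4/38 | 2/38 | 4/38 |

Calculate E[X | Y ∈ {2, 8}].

31/5

P(Y ∈ {2, 8}) = 10/19.
Σ X·P over the event = 0·(1/38) + 0·(2/38) + 1·(3/38) + 1·(1/38) + 8·(4/38) + 8·(1/38) + 10·(4/38) + 10·(4/38) = 62/19.
E[X | Y ∈ {2, 8}] = (62/19) / (10/19) = 31/5.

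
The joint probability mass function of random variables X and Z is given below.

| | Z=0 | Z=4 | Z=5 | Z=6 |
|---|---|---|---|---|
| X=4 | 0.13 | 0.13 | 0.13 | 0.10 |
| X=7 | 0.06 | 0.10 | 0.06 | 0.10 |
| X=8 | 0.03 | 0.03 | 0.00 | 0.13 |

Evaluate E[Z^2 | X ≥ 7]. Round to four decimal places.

P(X ≥ 7) = 0.51.
Σ Z^2·P over the event = 0·(0.06) + 16·(0.10) + 25·(0.06) + 36·(0.10) + 0·(0.03) + 16·(0.03) + 36·(0.13) = 11.86.
E[Z^2 | X ≥ 7] = (11.86) / (0.51) = 23.2549.

23.2549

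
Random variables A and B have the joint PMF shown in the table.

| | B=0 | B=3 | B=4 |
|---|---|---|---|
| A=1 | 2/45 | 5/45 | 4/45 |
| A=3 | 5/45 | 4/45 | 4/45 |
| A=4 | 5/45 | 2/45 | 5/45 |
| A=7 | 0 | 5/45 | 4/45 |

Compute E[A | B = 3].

P(B = 3) = 16/45.
Σ A·P over the event = 1·(5/45) + 3·(4/45) + 4·(2/45) + 7·(5/45) = 4/3.
E[A | B = 3] = (4/3) / (16/45) = 15/4.

15/4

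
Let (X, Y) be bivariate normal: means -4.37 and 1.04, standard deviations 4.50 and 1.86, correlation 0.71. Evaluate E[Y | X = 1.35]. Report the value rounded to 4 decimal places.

2.7186

The regression of Y on X has slope ρ·σ_Y/σ_X and passes through (μ_X, μ_Y).
E[Y | X=1.35] = 1.04 + (0.71)·(1.86/4.50)·(1.35 − (-4.37)) = 1.04 + (0.29347)·(5.72) = 2.7186.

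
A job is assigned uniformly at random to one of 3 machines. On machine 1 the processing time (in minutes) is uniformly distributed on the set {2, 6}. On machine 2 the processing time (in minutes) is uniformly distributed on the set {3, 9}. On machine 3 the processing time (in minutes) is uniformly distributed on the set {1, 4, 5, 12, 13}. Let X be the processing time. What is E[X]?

E[X | machine 1] = (2+6)/2 = 4.
E[X | machine 2] = (3+9)/2 = 6.
E[X | machine 3] = (1+4+5+12+13)/5 = 7.
E[X] = (1/3)·(4) + (1/3)·(6) + (1/3)·(7) = 17/3.

17/3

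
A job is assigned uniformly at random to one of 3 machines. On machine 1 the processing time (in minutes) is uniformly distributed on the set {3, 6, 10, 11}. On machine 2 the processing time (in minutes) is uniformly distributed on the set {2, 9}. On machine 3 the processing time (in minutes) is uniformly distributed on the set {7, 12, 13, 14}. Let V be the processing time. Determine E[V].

49/6

E[V | machine 1] = (3+6+10+11)/4 = 15/2.
E[V | machine 2] = (2+9)/2 = 11/2.
E[V | machine 3] = (7+12+13+14)/4 = 23/2.
E[V] = (1/3)·(15/2) + (1/3)·(11/2) + (1/3)·(23/2) = 49/6.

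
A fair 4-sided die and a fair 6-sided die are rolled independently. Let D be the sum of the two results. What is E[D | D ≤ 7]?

P(D ≤ 7) = 3/4.
Σ over the event: 2·1/24 + 3·1/12 + 4·1/8 + 5·1/6 + 6·1/6 + 7·1/6 = 23/6.
E[D | D ≤ 7] = (23/6) / (3/4) = 46/9.

46/9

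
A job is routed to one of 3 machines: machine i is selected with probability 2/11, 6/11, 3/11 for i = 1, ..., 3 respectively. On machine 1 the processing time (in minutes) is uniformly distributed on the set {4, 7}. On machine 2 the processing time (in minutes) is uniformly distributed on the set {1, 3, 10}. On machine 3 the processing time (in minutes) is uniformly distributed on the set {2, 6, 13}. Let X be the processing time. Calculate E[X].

60/11

E[X | machine 1] = (4+7)/2 = 11/2.
E[X | machine 2] = (1+3+10)/3 = 14/3.
E[X | machine 3] = (2+6+13)/3 = 7.
E[X] = (2/11)·(11/2) + (6/11)·(14/3) + (3/11)·(7) = 60/11.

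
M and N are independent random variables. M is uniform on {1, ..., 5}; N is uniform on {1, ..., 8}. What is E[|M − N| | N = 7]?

P(N = 7) = 1/8.
Summing |M−N|·P(x,y) over outcomes with N = 7 gives 1/2.
E[|M − N| | N = 7] = (1/2) / (1/8) = 4.

4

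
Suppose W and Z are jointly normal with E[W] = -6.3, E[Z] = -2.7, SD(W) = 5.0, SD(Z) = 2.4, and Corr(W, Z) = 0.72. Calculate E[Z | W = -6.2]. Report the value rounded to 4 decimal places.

For a bivariate normal, E[Z | W=x] = μ_Z + ρ·(σ_Z/σ_W)·(x − μ_W).
E[Z | W=-6.2] = -2.7 + (0.72)·(2.4/5.0)·(-6.2 − (-6.3)) = -2.7 + (0.3456)·(0.1) = -2.6654.

-2.6654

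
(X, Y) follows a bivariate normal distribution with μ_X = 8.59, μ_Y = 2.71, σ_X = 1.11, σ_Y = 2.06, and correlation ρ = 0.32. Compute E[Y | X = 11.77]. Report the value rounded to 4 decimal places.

For a bivariate normal, E[Y | X=x] = μ_Y + ρ·(σ_Y/σ_X)·(x − μ_X).
E[Y | X=11.77] = 2.71 + (0.32)·(2.06/1.11)·(11.77 − (8.59)) = 2.71 + (0.59387)·(3.18) = 4.5985.

4.5985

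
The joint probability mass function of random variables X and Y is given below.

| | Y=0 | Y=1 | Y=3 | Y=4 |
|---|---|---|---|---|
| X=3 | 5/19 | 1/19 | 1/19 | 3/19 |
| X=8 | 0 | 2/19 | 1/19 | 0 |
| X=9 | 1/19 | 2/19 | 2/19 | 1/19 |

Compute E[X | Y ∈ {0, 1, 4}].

P(Y ∈ {0, 1, 4}) = 15/19.
Σ X·P over the event = 3·(5/19) + 3·(1/19) + 3·(3/19) + 8·(2/19) + 9·(1/19) + 9·(2/19) + 9·(1/19) = 79/19.
E[X | Y ∈ {0, 1, 4}] = (79/19) / (15/19) = 79/15.

79/15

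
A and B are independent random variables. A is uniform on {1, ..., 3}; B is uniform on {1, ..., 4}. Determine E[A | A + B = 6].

Outcomes with A + B = 6: (2,4), (3,3), each with probability 1/12.
E[A | A + B = 6] = (2 + 3) / 2 = 5/2.

5/2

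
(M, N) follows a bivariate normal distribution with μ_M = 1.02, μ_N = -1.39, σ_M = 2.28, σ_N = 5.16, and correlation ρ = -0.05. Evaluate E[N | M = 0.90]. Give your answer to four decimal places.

-1.3764

E[N | M=x] = μ_N + ρ(σ_N/σ_M)(x − μ_M) for jointly normal variables.
E[N | M=0.90] = -1.39 + (-0.05)·(5.16/2.28)·(0.90 − (1.02)) = -1.39 + (-0.11316)·(-0.12) = -1.3764.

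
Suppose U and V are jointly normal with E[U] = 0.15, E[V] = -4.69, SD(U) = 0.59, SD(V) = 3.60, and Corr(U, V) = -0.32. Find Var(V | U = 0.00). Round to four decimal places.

Var(V | U=x) = (1 − ρ²)·σ_V².
Var(V | U=0.00) = (3.60)²·(1 − (-0.32)²) = 12.96·0.8976 = 11.6329.

11.6329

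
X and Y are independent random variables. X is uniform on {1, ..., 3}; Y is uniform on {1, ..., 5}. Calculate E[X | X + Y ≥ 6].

7/3

P(X + Y ≥ 6) = 2/5.
Summing X·P(x,y) over outcomes with X + Y ≥ 6 gives 14/15.
E[X | X + Y ≥ 6] = (14/15) / (2/5) = 7/3.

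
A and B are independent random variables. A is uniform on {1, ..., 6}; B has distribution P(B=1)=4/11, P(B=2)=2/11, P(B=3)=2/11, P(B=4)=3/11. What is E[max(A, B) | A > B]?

P(A > B) = 20/33.
Summing max(A,B)·P(x,y) over outcomes with A > B gives 179/66.
E[max(A, B) | A > B] = (179/66) / (20/33) = 179/40.

179/40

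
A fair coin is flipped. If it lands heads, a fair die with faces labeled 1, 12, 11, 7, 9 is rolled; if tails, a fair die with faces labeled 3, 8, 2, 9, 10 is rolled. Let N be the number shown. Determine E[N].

E[N | heads] = (1+12+11+7+9)/5 = 8.
E[N | tails] = (3+8+2+9+10)/5 = 32/5.
By the law of total expectation,
E[N] = (1/2)·(8) + (1/2)·(32/5) = 36/5.

36/5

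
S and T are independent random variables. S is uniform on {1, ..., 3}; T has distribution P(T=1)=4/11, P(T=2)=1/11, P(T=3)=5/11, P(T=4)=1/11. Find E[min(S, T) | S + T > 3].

P(S + T > 3) = 8/11.
Summing min(S,T)·P(x,y) over outcomes with S + T > 3 gives 4/3.
E[min(S, T) | S + T > 3] = (4/3) / (8/11) = 11/6.

11/6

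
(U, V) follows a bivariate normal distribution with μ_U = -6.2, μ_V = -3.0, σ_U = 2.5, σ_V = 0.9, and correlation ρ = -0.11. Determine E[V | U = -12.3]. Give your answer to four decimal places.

-2.7584

E[V | U=x] = μ_V + ρ(σ_V/σ_U)(x − μ_U) for jointly normal variables.
E[V | U=-12.3] = -3.0 + (-0.11)·(0.9/2.5)·(-12.3 − (-6.2)) = -3.0 + (-0.0396)·(-6.1) = -2.7584.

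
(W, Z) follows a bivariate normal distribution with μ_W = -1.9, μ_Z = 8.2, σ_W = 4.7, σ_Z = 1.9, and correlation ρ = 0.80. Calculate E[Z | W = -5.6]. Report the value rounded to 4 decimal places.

7.0034

The regression of Z on W has slope ρ·σ_Z/σ_W and passes through (μ_W, μ_Z).
E[Z | W=-5.6] = 8.2 + (0.80)·(1.9/4.7)·(-5.6 − (-1.9)) = 8.2 + (0.3234)·(-3.7) = 7.0034.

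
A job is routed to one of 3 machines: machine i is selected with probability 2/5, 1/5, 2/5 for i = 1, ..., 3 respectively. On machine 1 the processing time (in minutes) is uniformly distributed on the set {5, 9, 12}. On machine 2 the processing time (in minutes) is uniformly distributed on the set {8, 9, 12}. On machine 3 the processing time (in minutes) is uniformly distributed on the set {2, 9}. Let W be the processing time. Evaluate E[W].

E[W | machine 1] = (5+9+12)/3 = 26/3.
E[W | machine 2] = (8+9+12)/3 = 29/3.
E[W | machine 3] = (2+9)/2 = 11/2.
By the law of total expectation,
E[W] = (2/5)·(26/3) + (1/5)·(29/3) + (2/5)·(11/2) = 38/5.

38/5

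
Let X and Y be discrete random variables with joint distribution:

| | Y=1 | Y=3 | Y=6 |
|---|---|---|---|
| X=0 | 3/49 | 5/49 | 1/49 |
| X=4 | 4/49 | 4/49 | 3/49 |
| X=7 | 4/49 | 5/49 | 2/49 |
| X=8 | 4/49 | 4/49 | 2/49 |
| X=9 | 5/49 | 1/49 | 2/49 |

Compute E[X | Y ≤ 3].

71/13

P(Y ≤ 3) = 39/49.
Summing X·P(X=x,Y=y) over the conditioning event gives 213/49.
E[X | Y ≤ 3] = (213/49) / (39/49) = 71/13.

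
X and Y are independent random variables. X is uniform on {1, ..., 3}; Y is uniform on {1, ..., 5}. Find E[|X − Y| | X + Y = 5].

P(X + Y = 5) = 1/5.
Summing |X−Y|·P(x,y) over outcomes with X + Y = 5 gives 1/3.
E[|X − Y| | X + Y = 5] = (1/3) / (1/5) = 5/3.

5/3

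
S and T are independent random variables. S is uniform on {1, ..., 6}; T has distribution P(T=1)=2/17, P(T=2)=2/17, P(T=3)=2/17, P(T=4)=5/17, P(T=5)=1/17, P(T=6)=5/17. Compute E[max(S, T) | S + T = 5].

40/11

P(S + T = 5) = 11/102.
Summing max(S,T)·P(x,y) over outcomes with S + T = 5 gives 20/51.
E[max(S, T) | S + T = 5] = (20/51) / (11/102) = 40/11.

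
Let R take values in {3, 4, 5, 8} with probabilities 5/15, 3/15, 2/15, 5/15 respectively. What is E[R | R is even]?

P(R is even) = 8/15.
Σ over the event: 4·1/5 + 8·1/3 = 52/15.
E[R | R is even] = (52/15) / (8/15) = 13/2.

13/2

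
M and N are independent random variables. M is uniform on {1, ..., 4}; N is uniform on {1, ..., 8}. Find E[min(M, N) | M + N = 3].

Outcomes with M + N = 3: (1,2), (2,1), each with probability 1/32.
E[min(M, N) | M + N = 3] = (1 + 1) / 2 = 1.

1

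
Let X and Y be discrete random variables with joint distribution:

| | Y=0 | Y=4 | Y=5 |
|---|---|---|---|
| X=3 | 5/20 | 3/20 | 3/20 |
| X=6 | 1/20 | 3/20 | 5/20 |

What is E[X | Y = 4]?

9/2

P(Y = 4) = 3/10.
Σ X·P over the event = 3·(3/20) + 6·(3/20) = 27/20.
E[X | Y = 4] = (27/20) / (3/10) = 9/2.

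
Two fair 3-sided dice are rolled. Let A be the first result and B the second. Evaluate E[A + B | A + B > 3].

14/3

Outcomes with A + B > 3: (1,3), (2,2), (2,3), (3,1), (3,2), (3,3), each with probability 1/9.
E[A + B | A + B > 3] = (4 + 4 + 5 + 4 + 5 + 6) / 6 = 14/3.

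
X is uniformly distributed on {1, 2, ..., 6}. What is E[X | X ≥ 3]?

9/2

Given X ≥ 3, X is equally likely to be any of {3, 4, 5, 6}.
E[X | X ≥ 3] = (3 + 4 + 5 + 6) / 4 = 9/2.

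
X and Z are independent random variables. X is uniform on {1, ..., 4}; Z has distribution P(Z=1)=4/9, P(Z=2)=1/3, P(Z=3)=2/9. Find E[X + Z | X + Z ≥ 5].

P(X + Z ≥ 5) = 4/9.
Summing (X+Z)·P(x,y) over outcomes with X + Z ≥ 5 gives 89/36.
E[X + Z | X + Z ≥ 5] = (89/36) / (4/9) = 89/16.

89/16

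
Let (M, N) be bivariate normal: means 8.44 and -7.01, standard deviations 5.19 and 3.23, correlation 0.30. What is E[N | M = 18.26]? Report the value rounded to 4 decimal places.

E[N | M=x] = μ_N + ρ(σ_N/σ_M)(x − μ_M) for jointly normal variables.
E[N | M=18.26] = -7.01 + (0.30)·(3.23/5.19)·(18.26 − (8.44)) = -7.01 + (0.186705)·(9.82) = -5.1766.

-5.1766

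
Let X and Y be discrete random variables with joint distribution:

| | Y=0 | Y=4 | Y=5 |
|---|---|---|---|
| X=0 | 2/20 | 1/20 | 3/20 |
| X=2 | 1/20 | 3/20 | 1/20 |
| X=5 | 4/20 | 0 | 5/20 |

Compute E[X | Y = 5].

P(Y = 5) = 9/20.
Σ X·P over the event = 0·(3/20) + 2·(1/20) + 5·(5/20) = 27/20.
E[X | Y = 5] = (27/20) / (9/20) = 3.

3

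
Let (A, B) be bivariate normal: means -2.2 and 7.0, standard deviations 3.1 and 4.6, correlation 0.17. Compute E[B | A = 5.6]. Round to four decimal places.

The regression of B on A has slope ρ·σ_B/σ_A and passes through (μ_A, μ_B).
E[B | A=5.6] = 7.0 + (0.17)·(4.6/3.1)·(5.6 − (-2.2)) = 7.0 + (0.25226)·(7.8) = 8.9676.

8.9676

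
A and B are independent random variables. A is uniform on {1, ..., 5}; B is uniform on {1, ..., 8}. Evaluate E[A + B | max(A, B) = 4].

44/7

Outcomes with max(A, B) = 4: (1,4), (2,4), (3,4), (4,1), (4,2), (4,3), (4,4), each with probability 1/40.
E[A + B | max(A, B) = 4] = (5 + 6 + 7 + 5 + 6 + 7 + 8) / 7 = 44/7.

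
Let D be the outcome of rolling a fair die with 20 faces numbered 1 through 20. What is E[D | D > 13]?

Given D > 13, D is equally likely to be any of {14, 15, 16, 17, 18, 19, 20}.
E[D | D > 13] = (14 + 15 + 16 + 17 + 18 + 19 + 20) / 7 = 17.

17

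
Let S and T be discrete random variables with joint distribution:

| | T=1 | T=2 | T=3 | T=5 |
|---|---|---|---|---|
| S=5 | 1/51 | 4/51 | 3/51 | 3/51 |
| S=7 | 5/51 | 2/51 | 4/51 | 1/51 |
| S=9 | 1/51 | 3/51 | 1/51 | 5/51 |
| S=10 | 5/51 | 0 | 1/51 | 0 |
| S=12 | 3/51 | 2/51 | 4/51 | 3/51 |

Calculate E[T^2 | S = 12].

61/6

P(S = 12) = 4/17.
Σ T^2·P over the event = 1·(3/51) + 4·(2/51) + 9·(4/51) + 25·(3/51) = 122/51.
E[T^2 | S = 12] = (122/51) / (4/17) = 61/6.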